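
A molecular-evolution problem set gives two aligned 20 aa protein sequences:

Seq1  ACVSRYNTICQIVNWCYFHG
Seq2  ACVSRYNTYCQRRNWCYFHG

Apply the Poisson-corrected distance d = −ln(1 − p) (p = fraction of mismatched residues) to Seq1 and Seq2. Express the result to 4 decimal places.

0.1625

The sequences differ at positions 9 (I/Y), 12 (I/R), 13 (V/R).
p = 3/20 = 0.150000.
d = −ln(1 − 0.150000) = −ln(0.850000) = 0.1625.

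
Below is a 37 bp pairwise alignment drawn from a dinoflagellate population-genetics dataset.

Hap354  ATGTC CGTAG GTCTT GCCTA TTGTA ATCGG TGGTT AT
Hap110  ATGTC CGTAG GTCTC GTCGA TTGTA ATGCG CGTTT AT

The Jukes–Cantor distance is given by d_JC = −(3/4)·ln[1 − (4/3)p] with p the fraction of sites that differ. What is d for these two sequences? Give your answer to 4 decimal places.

0.2180

Mismatches occur at site 15 (T/C), site 17 (C/T), site 19 (T/G), site 28 (C/G), site 29 (G/C), site 31 (T/C), site 33 (G/T).
p = 7/37 = 0.189189.
d = −0.75 · ln(1 − (4/3)·0.189189) = −0.75 · ln(0.747748) = −0.75 · (-0.290689) = 0.2180.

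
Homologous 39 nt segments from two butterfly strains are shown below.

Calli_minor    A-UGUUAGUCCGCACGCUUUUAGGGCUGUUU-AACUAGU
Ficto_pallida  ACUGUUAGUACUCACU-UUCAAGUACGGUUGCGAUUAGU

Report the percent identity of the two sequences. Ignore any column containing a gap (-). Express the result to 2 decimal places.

Excluding the 3 gap columns leaves 36 comparable sites.
Differing sites — 10:C/A; 12:G/U; 16:G/U; 20:U/C; 21:U/A; 24:G/U; 25:G/A; 27:U/G; 31:U/G; 33:A/G; 35:C/U.
25 of the 36 comparable sites match, so the percent identity is 25/36 × 100 = 69.44%.

69.44%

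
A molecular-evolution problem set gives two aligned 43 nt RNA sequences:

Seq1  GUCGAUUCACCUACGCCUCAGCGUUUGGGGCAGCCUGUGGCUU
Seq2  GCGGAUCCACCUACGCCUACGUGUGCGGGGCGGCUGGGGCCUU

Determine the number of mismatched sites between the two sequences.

13

Differing sites — 2:U/C; 3:C/G; 7:U/C; 19:C/A; 20:A/C; 22:C/U; 25:U/G; 26:U/C; 32:A/G; 35:C/U; 36:U/G; 38:U/G; 40:G/C.
That gives 13 mismatches out of 43 aligned sites, so the Hamming distance is 13.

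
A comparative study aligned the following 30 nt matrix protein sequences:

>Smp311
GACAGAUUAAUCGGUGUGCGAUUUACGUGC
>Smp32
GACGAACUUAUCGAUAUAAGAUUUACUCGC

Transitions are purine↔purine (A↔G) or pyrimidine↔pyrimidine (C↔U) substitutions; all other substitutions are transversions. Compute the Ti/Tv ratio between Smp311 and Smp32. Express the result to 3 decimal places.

2.333

Mismatches occur at site 4 (A/G, transition), site 5 (G/A, transition), site 7 (U/C, transition), site 9 (A/U, transversion), site 14 (G/A, transition), site 16 (G/A, transition), site 18 (G/A, transition), site 19 (C/A, transversion), site 27 (G/U, transversion), site 28 (U/C, transition).
Of the 10 differences, 7 transitions and 3 transversions, so Ti/Tv = 7/3 = 2.333.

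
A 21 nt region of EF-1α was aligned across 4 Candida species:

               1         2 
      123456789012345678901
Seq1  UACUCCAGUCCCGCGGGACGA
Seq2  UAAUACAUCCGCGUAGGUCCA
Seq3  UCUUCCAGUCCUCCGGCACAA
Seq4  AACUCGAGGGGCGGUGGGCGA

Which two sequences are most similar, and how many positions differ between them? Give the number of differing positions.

6

Pairwise Hamming distances:
  Seq1 vs Seq2: 9
  Seq1 vs Seq3: 6
  Seq1 vs Seq4: 8
  Seq2 vs Seq3: 13
  Seq2 vs Seq4: 11
  Seq3 vs Seq4: 14
The smallest is 6, between Seq1 and Seq3.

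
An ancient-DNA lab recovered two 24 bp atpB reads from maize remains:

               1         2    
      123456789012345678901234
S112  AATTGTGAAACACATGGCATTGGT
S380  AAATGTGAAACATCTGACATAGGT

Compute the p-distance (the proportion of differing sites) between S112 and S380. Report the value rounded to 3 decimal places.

0.208

The sequences differ at positions 3 (T/A), 13 (C/T), 14 (A/C), 17 (G/A), 21 (T/A).
There are 5 differences over 24 sites, so p = 5/24 = 0.208.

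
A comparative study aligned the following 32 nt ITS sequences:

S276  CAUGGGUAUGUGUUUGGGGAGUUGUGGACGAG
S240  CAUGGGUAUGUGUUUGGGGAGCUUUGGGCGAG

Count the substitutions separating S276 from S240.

3

Mismatches occur at site 22 (U↔C), site 24 (G↔U), site 28 (A↔G).
That gives 3 mismatches out of 32 aligned sites, so the Hamming distance is 3.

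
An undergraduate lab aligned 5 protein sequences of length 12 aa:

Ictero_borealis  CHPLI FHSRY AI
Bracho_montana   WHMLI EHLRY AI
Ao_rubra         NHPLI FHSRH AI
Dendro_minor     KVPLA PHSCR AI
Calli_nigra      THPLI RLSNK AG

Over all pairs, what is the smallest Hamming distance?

Pairwise Hamming distances:
  Ictero_borealis vs Bracho_montana: 4
  Ictero_borealis vs Ao_rubra: 2
  Ictero_borealis vs Dendro_minor: 6
  Ictero_borealis vs Calli_nigra: 6
  Bracho_montana vs Ao_rubra: 5
  Bracho_montana vs Dendro_minor: 8
  Bracho_montana vs Calli_nigra: 8
  Ao_rubra vs Dendro_minor: 6
  Ao_rubra vs Calli_nigra: 6
  Dendro_minor vs Calli_nigra: 8
The smallest is 2, between Ictero_borealis and Ao_rubra.

2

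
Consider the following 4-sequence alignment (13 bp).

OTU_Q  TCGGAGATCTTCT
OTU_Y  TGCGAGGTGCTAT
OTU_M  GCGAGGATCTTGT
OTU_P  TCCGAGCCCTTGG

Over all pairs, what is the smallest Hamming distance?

Pairwise Hamming distances:
  OTU_Q vs OTU_Y: 6
  OTU_Q vs OTU_M: 4
  OTU_Q vs OTU_P: 5
  OTU_Y vs OTU_M: 9
  OTU_Y vs OTU_P: 7
  OTU_M vs OTU_P: 7
The smallest is 4, between OTU_Q and OTU_M.

4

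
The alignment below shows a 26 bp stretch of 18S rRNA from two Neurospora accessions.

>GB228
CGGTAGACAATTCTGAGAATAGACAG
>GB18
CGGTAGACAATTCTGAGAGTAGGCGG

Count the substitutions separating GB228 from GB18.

3

The sequences differ at positions 19 (A/G), 23 (A/G), 25 (A/G).
That gives 3 mismatches out of 26 aligned sites, so the Hamming distance is 3.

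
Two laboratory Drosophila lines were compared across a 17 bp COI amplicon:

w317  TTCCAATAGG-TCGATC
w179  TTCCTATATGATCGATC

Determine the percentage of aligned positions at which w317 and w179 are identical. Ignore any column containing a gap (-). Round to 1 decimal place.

87.5%

Excluding the 1 gap column leaves 16 comparable sites.
The sequences differ at positions 5 (A/T), 9 (G/T).
14 of the 16 comparable sites match, so the percent identity is 14/16 × 100 = 87.5%.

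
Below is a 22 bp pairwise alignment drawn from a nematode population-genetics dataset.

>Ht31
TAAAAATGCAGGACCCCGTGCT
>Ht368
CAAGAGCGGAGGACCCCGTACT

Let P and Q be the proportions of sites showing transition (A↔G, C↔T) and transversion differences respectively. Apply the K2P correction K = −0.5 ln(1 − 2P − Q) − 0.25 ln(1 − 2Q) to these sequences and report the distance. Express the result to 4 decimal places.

Differing sites — 1:T/C (Ti); 4:A/G (Ti); 6:A/G (Ti); 7:T/C (Ti); 9:C/G (Tv); 20:G/A (Ti).
Of the 6 differences, 5 transitions and 1 transversion over 22 sites: P = 5/22 = 0.227273, Q = 1/22 = 0.045455.
d = −0.5·ln(0.499999) − 0.25·ln(0.909090) = −0.5·(-0.693149) − 0.25·(-0.095311) = 0.3704.

0.3704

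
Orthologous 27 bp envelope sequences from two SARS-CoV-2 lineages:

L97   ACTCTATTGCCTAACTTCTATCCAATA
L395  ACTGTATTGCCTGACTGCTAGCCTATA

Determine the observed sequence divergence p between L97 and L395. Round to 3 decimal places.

The sequences differ at positions 4 (C/G), 13 (A/G), 17 (T/G), 21 (T/G), 24 (A/T).
There are 5 differences over 27 sites, so p = 5/27 = 0.185.

0.185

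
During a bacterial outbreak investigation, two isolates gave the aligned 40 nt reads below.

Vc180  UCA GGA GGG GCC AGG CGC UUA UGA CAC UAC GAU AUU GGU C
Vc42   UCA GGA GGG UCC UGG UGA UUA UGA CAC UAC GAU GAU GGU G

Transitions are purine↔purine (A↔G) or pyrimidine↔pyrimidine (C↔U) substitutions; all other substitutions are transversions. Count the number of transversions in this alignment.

5

Mismatches occur at site 10 (G↔U, transversion), site 13 (A↔U, transversion), site 16 (C↔U, transition), site 18 (C↔A, transversion), site 34 (A↔G, transition), site 35 (U↔A, transversion), site 40 (C↔G, transversion).
Of the 7 differences, 2 transitions and 5 transversions, so the answer is 5.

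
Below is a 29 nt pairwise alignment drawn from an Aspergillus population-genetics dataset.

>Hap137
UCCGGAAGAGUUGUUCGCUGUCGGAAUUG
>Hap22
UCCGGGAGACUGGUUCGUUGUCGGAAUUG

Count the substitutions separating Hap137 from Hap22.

The sequences differ at positions 6 (A/G), 10 (G/C), 12 (U/G), 18 (C/U).
That gives 4 mismatches out of 29 aligned sites, so the Hamming distance is 4.

4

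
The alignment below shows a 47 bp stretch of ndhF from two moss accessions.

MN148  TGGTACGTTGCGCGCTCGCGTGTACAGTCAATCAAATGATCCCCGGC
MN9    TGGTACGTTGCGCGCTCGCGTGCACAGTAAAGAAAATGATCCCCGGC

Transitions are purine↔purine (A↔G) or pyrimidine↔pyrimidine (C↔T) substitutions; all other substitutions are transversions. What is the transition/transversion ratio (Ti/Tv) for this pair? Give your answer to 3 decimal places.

0.333

Differing sites — 23:T/C (Ti); 29:C/A (Tv); 32:T/G (Tv); 33:C/A (Tv).
Of the 4 differences, 1 transition and 3 transversions, so Ti/Tv = 1/3 = 0.333.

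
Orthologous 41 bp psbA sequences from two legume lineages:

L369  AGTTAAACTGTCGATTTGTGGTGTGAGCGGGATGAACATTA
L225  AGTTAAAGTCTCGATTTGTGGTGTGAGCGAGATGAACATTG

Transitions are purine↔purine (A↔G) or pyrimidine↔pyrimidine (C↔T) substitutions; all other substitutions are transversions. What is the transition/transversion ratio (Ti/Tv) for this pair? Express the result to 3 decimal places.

The sequences differ at positions 8 (C/G, transversion), 10 (G/C, transversion), 30 (G/A, transition), 41 (A/G, transition).
Of the 4 differences, 2 transitions and 2 transversions, so Ti/Tv = 2/2 = 1.000.

1.000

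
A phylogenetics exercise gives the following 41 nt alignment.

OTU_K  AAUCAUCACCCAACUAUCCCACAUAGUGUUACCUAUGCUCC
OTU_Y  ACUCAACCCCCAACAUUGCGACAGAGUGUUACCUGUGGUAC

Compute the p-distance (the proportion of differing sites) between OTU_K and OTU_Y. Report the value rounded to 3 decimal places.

Differing sites — 2:A/C; 6:U/A; 8:A/C; 15:U/A; 16:A/U; 18:C/G; 20:C/G; 24:U/G; 35:A/G; 38:C/G; 40:C/A.
There are 11 differences over 41 sites, so p = 11/41 = 0.268.

0.268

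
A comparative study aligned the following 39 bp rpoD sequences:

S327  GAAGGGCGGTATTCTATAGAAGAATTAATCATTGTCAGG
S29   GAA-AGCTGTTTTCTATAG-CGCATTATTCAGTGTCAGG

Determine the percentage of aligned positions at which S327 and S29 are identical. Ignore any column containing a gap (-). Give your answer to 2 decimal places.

Excluding the 2 gap columns leaves 37 comparable sites.
Differing sites — 5:G/A; 8:G/T; 11:A/T; 21:A/C; 23:A/C; 28:A/T; 32:T/G.
30 of the 37 comparable sites match, so the percent identity is 30/37 × 100 = 81.08%.

81.08%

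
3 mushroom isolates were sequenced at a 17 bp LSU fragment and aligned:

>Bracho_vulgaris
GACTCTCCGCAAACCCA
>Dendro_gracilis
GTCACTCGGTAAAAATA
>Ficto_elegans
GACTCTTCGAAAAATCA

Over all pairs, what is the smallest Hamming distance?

Pairwise Hamming distances:
  Bracho_vulgaris vs Dendro_gracilis: 7
  Bracho_vulgaris vs Ficto_elegans: 4
  Dendro_gracilis vs Ficto_elegans: 7
The smallest is 4, between Bracho_vulgaris and Ficto_elegans.

4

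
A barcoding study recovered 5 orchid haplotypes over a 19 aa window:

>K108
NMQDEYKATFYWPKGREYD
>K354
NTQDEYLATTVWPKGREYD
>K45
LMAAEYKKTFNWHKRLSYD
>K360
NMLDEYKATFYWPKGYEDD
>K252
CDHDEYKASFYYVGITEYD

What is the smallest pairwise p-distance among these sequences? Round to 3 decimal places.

Pairwise Hamming distances:
  K108 vs K354: 4
  K108 vs K45: 9
  K108 vs K360: 3
  K108 vs K252: 9
  K354 vs K45: 12
  K354 vs K360: 7
  K354 vs K252: 12
  K45 vs K360: 10
  K45 vs K252: 13
  K360 vs K252: 10
The smallest is 3 mismatches, between K108 and K360; p = 3/19 = 0.158.

0.158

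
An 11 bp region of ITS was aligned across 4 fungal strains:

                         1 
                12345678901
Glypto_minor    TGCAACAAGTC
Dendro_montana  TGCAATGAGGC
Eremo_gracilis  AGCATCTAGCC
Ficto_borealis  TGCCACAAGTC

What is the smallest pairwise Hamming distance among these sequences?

Pairwise Hamming distances:
  Glypto_minor vs Dendro_montana: 3
  Glypto_minor vs Eremo_gracilis: 4
  Glypto_minor vs Ficto_borealis: 1
  Dendro_montana vs Eremo_gracilis: 5
  Dendro_montana vs Ficto_borealis: 4
  Eremo_gracilis vs Ficto_borealis: 5
The smallest is 1, between Glypto_minor and Ficto_borealis.

1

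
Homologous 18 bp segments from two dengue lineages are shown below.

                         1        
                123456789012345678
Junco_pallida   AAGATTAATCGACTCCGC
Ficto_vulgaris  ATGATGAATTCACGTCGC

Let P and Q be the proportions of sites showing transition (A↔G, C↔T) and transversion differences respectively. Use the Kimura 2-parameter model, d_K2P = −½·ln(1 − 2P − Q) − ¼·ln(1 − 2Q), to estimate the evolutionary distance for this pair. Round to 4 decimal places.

0.4408

Differing sites — 2:A/T (Tv); 6:T/G (Tv); 10:C/T (Ti); 11:G/C (Tv); 14:T/G (Tv); 15:C/T (Ti).
Of the 6 differences, 2 transitions and 4 transversions over 18 sites: P = 2/18 = 0.111111, Q = 4/18 = 0.222222.
d = −0.5·ln(0.555556) − 0.25·ln(0.555556) = −0.5·(-0.587786) − 0.25·(-0.587786) = 0.4408.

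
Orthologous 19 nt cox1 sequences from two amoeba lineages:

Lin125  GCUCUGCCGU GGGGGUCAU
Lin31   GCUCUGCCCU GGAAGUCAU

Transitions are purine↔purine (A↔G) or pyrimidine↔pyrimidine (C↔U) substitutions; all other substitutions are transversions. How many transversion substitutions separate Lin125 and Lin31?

1

Differing sites — 9:G/C (Tv); 13:G/A (Ti); 14:G/A (Ti).
Of the 3 differences, 2 transitions and 1 transversion, so the answer is 1.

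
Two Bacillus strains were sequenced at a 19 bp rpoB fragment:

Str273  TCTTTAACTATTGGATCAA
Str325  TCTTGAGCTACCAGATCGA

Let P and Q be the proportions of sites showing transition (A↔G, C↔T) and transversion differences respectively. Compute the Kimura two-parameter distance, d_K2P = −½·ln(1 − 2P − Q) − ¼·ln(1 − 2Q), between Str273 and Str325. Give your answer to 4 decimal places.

0.4603

The sequences differ at positions 5 (T/G, transversion), 7 (A/G, transition), 11 (T/C, transition), 12 (T/C, transition), 13 (G/A, transition), 18 (A/G, transition).
Of the 6 differences, 5 transitions and 1 transversion over 19 sites: P = 5/19 = 0.263158, Q = 1/19 = 0.052632.
d = −0.5·ln(0.421052) − 0.25·ln(0.894736) = −0.5·(-0.864999) − 0.25·(-0.111227) = 0.4603.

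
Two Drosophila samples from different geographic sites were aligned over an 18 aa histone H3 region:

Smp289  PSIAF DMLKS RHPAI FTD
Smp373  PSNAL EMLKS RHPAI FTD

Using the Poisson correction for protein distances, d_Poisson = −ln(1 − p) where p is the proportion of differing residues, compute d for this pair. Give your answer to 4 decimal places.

0.1823

Mismatches occur at site 3 (I↔N), site 5 (F↔L), site 6 (D↔E).
p = 3/18 = 0.166667.
d = −ln(1 − 0.166667) = −ln(0.833333) = 0.1823.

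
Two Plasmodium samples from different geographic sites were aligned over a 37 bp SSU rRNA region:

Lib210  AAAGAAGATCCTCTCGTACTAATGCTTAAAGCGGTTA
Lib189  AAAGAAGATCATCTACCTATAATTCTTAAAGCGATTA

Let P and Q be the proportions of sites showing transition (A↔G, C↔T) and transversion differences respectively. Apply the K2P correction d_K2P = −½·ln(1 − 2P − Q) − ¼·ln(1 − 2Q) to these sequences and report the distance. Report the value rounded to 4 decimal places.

0.2556

The sequences differ at positions 11 (C/A, transversion), 15 (C/A, transversion), 16 (G/C, transversion), 17 (T/C, transition), 18 (A/T, transversion), 19 (C/A, transversion), 24 (G/T, transversion), 34 (G/A, transition).
Of the 8 differences, 2 transitions and 6 transversions over 37 sites: P = 2/37 = 0.054054, Q = 6/37 = 0.162162.
d = −0.5·ln(0.729730) − 0.25·ln(0.675676) = −0.5·(-0.315081) − 0.25·(-0.392042) = 0.2556.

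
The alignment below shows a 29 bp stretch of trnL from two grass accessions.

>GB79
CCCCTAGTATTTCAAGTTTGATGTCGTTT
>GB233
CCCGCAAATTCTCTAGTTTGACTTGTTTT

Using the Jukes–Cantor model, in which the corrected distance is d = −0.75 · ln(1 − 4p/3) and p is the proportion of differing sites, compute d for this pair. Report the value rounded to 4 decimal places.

Mismatches occur at site 4 (C→G), site 5 (T→C), site 7 (G→A), site 8 (T→A), site 9 (A→T), site 11 (T→C), site 14 (A→T), site 22 (T→C), site 23 (G→T), site 25 (C→G), site 26 (G→T).
p = 11/29 = 0.379310.
d = −0.75 · ln(1 − (4/3)·0.379310) = −0.75 · ln(0.494253) = −0.75 · (-0.704708) = 0.5285.

0.5285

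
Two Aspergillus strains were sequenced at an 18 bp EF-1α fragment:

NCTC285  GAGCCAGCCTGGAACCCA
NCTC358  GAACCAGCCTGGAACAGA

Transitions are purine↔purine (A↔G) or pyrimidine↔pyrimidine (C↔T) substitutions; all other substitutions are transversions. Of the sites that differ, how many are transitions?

1

Mismatches occur at site 3 (G/A, transition), site 16 (C/A, transversion), site 17 (C/G, transversion).
Of the 3 differences, 1 transition and 2 transversions, so the answer is 1.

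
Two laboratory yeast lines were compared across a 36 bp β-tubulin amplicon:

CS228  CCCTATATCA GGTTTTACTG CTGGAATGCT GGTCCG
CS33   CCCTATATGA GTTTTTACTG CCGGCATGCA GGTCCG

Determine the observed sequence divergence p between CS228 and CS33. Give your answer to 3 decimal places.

Differing sites — 9:C/G; 12:G/T; 22:T/C; 25:A/C; 30:T/A.
There are 5 differences over 36 sites, so p = 5/36 = 0.139.

0.139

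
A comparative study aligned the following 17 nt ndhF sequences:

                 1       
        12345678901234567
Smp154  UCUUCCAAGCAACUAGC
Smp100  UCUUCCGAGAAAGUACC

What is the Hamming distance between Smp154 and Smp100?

4

The sequences differ at positions 7 (A/G), 10 (C/A), 13 (C/G), 16 (G/C).
That gives 4 mismatches out of 17 aligned sites, so the Hamming distance is 4.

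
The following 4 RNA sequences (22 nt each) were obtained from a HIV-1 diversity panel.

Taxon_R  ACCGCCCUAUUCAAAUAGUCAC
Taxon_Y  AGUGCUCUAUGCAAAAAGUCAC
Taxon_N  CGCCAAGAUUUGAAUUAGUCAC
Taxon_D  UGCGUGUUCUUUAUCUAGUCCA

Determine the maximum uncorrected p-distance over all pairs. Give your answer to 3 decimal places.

Pairwise Hamming distances:
  Taxon_R vs Taxon_Y: 5
  Taxon_R vs Taxon_N: 10
  Taxon_R vs Taxon_D: 11
  Taxon_Y vs Taxon_N: 12
  Taxon_Y vs Taxon_D: 13
  Taxon_N vs Taxon_D: 12
The largest is 13 mismatches, between Taxon_Y and Taxon_D; p = 13/22 = 0.591.

0.591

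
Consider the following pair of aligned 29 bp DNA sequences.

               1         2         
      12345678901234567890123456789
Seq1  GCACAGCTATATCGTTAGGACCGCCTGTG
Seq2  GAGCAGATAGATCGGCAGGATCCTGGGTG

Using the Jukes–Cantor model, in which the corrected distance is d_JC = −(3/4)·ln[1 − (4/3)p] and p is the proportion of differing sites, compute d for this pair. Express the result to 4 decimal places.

Mismatches occur at site 2 (C/A), site 3 (A/G), site 7 (C/A), site 10 (T/G), site 15 (T/G), site 16 (T/C), site 21 (C/T), site 23 (G/C), site 24 (C/T), site 25 (C/G), site 26 (T/G).
p = 11/29 = 0.379310.
d = −0.75 · ln(1 − (4/3)·0.379310) = −0.75 · ln(0.494253) = −0.75 · (-0.704708) = 0.5285.

0.5285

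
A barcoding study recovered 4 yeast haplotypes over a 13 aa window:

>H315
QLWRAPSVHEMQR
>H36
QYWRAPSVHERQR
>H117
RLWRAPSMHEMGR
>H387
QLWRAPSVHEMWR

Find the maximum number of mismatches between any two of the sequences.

Pairwise Hamming distances:
  H315 vs H36: 2
  H315 vs H117: 3
  H315 vs H387: 1
  H36 vs H117: 5
  H36 vs H387: 3
  H117 vs H387: 3
The largest is 5, between H36 and H117.

5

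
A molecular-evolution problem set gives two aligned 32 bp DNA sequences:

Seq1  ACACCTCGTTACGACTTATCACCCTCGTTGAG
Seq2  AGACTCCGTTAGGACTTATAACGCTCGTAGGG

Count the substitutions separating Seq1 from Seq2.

Differing sites — 2:C/G; 5:C/T; 6:T/C; 12:C/G; 20:C/A; 23:C/G; 29:T/A; 31:A/G.
That gives 8 mismatches out of 32 aligned sites, so the Hamming distance is 8.

8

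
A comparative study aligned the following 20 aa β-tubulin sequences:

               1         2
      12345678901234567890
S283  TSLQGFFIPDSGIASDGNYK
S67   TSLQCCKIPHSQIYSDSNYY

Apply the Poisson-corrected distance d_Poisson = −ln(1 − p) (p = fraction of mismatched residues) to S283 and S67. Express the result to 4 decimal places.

0.5108

Differing sites — 5:G/C; 6:F/C; 7:F/K; 10:D/H; 12:G/Q; 14:A/Y; 17:G/S; 20:K/Y.
p = 8/20 = 0.400000.
d = −ln(1 − 0.400000) = −ln(0.600000) = 0.5108.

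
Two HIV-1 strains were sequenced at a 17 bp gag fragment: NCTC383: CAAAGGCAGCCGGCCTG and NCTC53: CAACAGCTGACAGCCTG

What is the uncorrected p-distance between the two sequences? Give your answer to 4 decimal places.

0.2941

Differing sites — 4:A/C; 5:G/A; 8:A/T; 10:C/A; 12:G/A.
There are 5 differences over 17 sites, so p = 5/17 = 0.2941.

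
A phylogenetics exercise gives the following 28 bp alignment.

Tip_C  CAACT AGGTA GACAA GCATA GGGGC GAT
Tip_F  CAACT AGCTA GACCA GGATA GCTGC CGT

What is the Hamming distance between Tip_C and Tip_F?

Differing sites — 8:G/C; 14:A/C; 17:C/G; 22:G/C; 23:G/T; 26:G/C; 27:A/G.
That gives 7 mismatches out of 28 aligned sites, so the Hamming distance is 7.

7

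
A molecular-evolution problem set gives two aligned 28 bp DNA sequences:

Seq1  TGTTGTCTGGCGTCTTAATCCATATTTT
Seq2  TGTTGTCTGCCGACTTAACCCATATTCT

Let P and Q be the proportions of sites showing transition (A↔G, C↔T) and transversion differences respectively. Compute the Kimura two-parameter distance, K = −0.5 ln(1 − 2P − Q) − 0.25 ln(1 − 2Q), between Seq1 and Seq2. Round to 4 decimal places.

Differing sites — 10:G/C (Tv); 13:T/A (Tv); 19:T/C (Ti); 27:T/C (Ti).
Of the 4 differences, 2 transitions and 2 transversions over 28 sites: P = 2/28 = 0.071429, Q = 2/28 = 0.071429.
d = −0.5·ln(0.785713) − 0.25·ln(0.857142) = −0.5·(-0.241164) − 0.25·(-0.154152) = 0.1591.

0.1591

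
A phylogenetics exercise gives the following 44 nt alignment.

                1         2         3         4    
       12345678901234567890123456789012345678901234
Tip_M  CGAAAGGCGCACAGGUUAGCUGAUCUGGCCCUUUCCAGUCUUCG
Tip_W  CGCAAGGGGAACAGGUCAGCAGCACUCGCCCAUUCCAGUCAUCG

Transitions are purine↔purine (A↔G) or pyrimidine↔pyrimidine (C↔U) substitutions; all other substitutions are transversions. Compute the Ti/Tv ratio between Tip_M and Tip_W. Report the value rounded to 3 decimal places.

Differing sites — 3:A/C (Tv); 8:C/G (Tv); 10:C/A (Tv); 17:U/C (Ti); 21:U/A (Tv); 23:A/C (Tv); 24:U/A (Tv); 27:G/C (Tv); 32:U/A (Tv); 41:U/A (Tv).
Of the 10 differences, 1 transition and 9 transversions, so Ti/Tv = 1/9 = 0.111.

0.111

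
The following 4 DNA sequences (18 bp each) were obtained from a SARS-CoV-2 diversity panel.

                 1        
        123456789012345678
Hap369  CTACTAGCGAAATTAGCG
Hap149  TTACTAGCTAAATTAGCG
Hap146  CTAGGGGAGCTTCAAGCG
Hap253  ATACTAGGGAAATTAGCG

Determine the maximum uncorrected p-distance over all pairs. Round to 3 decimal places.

Pairwise Hamming distances:
  Hap369 vs Hap149: 2
  Hap369 vs Hap146: 9
  Hap369 vs Hap253: 2
  Hap149 vs Hap146: 11
  Hap149 vs Hap253: 3
  Hap146 vs Hap253: 10
The largest is 11 mismatches, between Hap149 and Hap146; p = 11/18 = 0.611.

0.611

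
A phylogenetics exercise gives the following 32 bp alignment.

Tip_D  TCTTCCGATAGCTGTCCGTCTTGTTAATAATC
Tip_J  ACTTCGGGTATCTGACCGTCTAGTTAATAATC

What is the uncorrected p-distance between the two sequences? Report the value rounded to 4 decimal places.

The sequences differ at positions 1 (T/A), 6 (C/G), 8 (A/G), 11 (G/T), 15 (T/A), 22 (T/A).
There are 6 differences over 32 sites, so p = 6/32 = 0.1875.

0.1875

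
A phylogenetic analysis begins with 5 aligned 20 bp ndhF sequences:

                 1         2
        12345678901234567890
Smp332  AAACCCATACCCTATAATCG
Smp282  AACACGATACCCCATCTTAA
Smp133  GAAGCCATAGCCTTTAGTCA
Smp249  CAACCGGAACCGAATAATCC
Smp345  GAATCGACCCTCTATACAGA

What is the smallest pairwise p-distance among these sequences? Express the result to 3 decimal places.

0.300

Pairwise Hamming distances:
  Smp332 vs Smp282: 8
  Smp332 vs Smp133: 6
  Smp332 vs Smp249: 7
  Smp332 vs Smp345: 10
  Smp282 vs Smp133: 10
  Smp282 vs Smp249: 11
  Smp282 vs Smp345: 11
  Smp133 vs Smp249: 11
  Smp133 vs Smp345: 10
  Smp249 vs Smp345: 12
The smallest is 6 mismatches, between Smp332 and Smp133; p = 6/20 = 0.300.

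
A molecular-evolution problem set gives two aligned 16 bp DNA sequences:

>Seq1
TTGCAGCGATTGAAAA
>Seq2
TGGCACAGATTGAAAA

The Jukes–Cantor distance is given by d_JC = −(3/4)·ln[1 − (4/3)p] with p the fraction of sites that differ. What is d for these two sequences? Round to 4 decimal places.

0.2158

Mismatches occur at site 2 (T/G), site 6 (G/C), site 7 (C/A).
p = 3/16 = 0.187500.
d = −0.75 · ln(1 − (4/3)·0.187500) = −0.75 · ln(0.750000) = −0.75 · (-0.287682) = 0.2158.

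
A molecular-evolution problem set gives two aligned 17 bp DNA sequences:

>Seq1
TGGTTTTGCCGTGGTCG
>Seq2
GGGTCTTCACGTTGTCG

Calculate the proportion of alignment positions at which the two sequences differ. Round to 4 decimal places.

Mismatches occur at site 1 (T→G), site 5 (T→C), site 8 (G→C), site 9 (C→A), site 13 (G→T).
There are 5 differences over 17 sites, so p = 5/17 = 0.2941.

0.2941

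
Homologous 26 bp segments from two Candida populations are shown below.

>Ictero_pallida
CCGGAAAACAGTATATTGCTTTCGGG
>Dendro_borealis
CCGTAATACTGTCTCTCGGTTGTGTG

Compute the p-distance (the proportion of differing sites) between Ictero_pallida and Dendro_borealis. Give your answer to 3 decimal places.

The sequences differ at positions 4 (G/T), 7 (A/T), 10 (A/T), 13 (A/C), 15 (A/C), 17 (T/C), 19 (C/G), 22 (T/G), 23 (C/T), 25 (G/T).
There are 10 differences over 26 sites, so p = 10/26 = 0.385.

0.385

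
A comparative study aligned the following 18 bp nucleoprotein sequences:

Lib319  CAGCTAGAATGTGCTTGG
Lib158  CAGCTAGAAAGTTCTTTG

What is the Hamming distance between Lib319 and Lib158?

3

Differing sites — 10:T/A; 13:G/T; 17:G/T.
That gives 3 mismatches out of 18 aligned sites, so the Hamming distance is 3.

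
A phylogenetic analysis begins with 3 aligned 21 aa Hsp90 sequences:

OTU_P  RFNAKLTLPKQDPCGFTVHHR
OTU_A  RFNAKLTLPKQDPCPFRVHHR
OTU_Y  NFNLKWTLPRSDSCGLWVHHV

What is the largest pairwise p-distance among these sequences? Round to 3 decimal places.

0.476

Pairwise Hamming distances:
  OTU_P vs OTU_A: 2
  OTU_P vs OTU_Y: 9
  OTU_A vs OTU_Y: 10
The largest is 10 mismatches, between OTU_A and OTU_Y; p = 10/21 = 0.476.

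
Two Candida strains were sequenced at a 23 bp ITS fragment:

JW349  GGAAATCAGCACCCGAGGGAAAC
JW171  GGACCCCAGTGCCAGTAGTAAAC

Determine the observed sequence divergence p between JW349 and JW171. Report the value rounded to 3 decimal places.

Mismatches occur at site 4 (A↔C), site 5 (A↔C), site 6 (T↔C), site 10 (C↔T), site 11 (A↔G), site 14 (C↔A), site 16 (A↔T), site 17 (G↔A), site 19 (G↔T).
There are 9 differences over 23 sites, so p = 9/23 = 0.391.

0.391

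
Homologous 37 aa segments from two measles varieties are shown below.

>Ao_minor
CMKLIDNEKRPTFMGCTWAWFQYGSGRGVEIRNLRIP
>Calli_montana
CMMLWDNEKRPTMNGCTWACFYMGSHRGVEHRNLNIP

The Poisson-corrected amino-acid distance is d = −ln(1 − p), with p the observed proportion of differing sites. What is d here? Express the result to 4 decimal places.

Differing sites — 3:K/M; 5:I/W; 13:F/M; 14:M/N; 20:W/C; 22:Q/Y; 23:Y/M; 26:G/H; 31:I/H; 35:R/N.
p = 10/37 = 0.270270.
d = −ln(1 − 0.270270) = −ln(0.729730) = 0.3151.

0.3151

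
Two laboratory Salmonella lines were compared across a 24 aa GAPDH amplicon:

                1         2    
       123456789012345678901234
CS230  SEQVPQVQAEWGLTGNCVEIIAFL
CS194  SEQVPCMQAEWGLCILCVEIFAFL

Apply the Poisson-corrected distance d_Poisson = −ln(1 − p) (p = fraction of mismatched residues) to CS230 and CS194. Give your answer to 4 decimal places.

0.2877

Mismatches occur at site 6 (Q→C), site 7 (V→M), site 14 (T→C), site 15 (G→I), site 16 (N→L), site 21 (I→F).
p = 6/24 = 0.250000.
d = −ln(1 − 0.250000) = −ln(0.750000) = 0.2877.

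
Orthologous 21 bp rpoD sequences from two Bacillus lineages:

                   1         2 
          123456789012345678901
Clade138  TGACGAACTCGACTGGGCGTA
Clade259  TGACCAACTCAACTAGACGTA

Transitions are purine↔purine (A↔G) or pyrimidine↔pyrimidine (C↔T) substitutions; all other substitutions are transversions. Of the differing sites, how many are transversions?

The sequences differ at positions 5 (G/C, transversion), 11 (G/A, transition), 15 (G/A, transition), 17 (G/A, transition).
Of the 4 differences, 3 transitions and 1 transversion, so the answer is 1.

1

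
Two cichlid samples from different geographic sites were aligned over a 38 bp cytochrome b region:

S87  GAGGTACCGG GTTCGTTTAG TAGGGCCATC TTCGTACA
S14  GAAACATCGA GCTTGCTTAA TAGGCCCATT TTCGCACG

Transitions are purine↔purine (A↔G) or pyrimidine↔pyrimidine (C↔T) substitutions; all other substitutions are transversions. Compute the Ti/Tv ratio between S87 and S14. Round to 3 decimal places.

12.000

Mismatches occur at site 3 (G↔A, transition), site 4 (G↔A, transition), site 5 (T↔C, transition), site 7 (C↔T, transition), site 10 (G↔A, transition), site 12 (T↔C, transition), site 14 (C↔T, transition), site 16 (T↔C, transition), site 20 (G↔A, transition), site 25 (G↔C, transversion), site 30 (C↔T, transition), site 35 (T↔C, transition), site 38 (A↔G, transition).
Of the 13 differences, 12 transitions and 1 transversion, so Ti/Tv = 12/1 = 12.000.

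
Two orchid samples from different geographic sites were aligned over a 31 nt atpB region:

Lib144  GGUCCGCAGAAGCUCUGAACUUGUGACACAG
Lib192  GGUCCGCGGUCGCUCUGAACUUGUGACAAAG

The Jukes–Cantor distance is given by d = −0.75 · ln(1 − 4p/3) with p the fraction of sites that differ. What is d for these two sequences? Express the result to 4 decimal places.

0.1416

Mismatches occur at site 8 (A→G), site 10 (A→U), site 11 (A→C), site 29 (C→A).
p = 4/31 = 0.129032.
d = −0.75 · ln(1 − (4/3)·0.129032) = −0.75 · ln(0.827957) = −0.75 · (-0.188794) = 0.1416.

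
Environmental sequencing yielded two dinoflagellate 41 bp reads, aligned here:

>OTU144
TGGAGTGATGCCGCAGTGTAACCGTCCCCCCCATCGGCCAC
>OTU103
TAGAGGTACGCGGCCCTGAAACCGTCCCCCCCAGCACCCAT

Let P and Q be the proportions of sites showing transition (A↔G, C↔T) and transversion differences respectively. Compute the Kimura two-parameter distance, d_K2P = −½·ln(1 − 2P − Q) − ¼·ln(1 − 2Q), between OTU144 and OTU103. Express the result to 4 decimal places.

Differing sites — 2:G/A (Ti); 6:T/G (Tv); 7:G/T (Tv); 9:T/C (Ti); 12:C/G (Tv); 15:A/C (Tv); 16:G/C (Tv); 19:T/A (Tv); 34:T/G (Tv); 36:G/A (Ti); 37:G/C (Tv); 41:C/T (Ti).
Of the 12 differences, 4 transitions and 8 transversions over 41 sites: P = 4/41 = 0.097561, Q = 8/41 = 0.195122.
d = −0.5·ln(0.609756) − 0.25·ln(0.609756) = −0.5·(-0.494696) − 0.25·(-0.494696) = 0.3710.

0.3710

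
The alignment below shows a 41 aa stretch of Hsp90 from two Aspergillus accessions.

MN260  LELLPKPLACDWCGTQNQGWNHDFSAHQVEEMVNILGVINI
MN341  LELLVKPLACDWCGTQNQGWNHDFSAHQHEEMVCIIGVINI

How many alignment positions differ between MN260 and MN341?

4

Mismatches occur at site 5 (P→V), site 29 (V→H), site 34 (N→C), site 36 (L→I).
That gives 4 mismatches out of 41 aligned sites, so the Hamming distance is 4.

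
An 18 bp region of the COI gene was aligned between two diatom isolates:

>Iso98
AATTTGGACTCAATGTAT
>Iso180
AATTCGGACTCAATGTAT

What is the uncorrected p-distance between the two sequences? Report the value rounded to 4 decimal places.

0.0556

A single mismatch occurs at site 5 (T↔C).
There are 1 differences over 18 sites, so p = 1/18 = 0.0556.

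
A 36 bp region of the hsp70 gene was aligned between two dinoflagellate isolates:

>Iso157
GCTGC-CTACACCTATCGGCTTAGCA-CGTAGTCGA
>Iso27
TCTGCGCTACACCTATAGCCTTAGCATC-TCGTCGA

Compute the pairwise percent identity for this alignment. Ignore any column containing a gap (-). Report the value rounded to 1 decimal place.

Excluding the 3 gap columns leaves 33 comparable sites.
The sequences differ at positions 1 (G/T), 17 (C/A), 19 (G/C), 31 (A/C).
29 of the 33 comparable sites match, so the percent identity is 29/33 × 100 = 87.9%.

87.9%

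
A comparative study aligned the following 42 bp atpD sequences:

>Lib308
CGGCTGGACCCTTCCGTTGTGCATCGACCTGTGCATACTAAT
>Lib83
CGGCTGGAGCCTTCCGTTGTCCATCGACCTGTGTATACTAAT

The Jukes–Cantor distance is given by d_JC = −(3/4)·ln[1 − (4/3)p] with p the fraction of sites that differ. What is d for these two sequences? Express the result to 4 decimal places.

Mismatches occur at site 9 (C→G), site 21 (G→C), site 34 (C→T).
p = 3/42 = 0.071429.
d = −0.75 · ln(1 − (4/3)·0.071429) = −0.75 · ln(0.904761) = −0.75 · (-0.100084) = 0.0751.

0.0751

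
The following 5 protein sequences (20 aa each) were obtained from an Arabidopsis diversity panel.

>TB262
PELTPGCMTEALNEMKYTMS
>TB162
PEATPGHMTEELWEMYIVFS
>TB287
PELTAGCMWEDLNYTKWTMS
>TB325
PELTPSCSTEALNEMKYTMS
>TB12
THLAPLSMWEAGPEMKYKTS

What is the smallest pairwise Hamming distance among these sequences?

2

Pairwise Hamming distances:
  TB262 vs TB162: 8
  TB262 vs TB287: 6
  TB262 vs TB325: 2
  TB262 vs TB12: 10
  TB162 vs TB287: 12
  TB162 vs TB325: 10
  TB162 vs TB12: 14
  TB287 vs TB325: 8
  TB287 vs TB12: 14
  TB325 vs TB12: 11
The smallest is 2, between TB262 and TB325.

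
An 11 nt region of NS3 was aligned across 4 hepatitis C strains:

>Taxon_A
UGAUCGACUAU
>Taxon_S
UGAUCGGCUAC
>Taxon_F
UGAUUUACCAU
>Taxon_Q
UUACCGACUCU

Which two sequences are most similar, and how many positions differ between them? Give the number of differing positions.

Pairwise Hamming distances:
  Taxon_A vs Taxon_S: 2
  Taxon_A vs Taxon_F: 3
  Taxon_A vs Taxon_Q: 3
  Taxon_S vs Taxon_F: 5
  Taxon_S vs Taxon_Q: 5
  Taxon_F vs Taxon_Q: 6
The smallest is 2, between Taxon_A and Taxon_S.

2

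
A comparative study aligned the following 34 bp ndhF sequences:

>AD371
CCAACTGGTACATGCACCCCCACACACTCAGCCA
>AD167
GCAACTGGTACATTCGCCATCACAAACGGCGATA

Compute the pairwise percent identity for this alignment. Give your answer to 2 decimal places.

The sequences differ at positions 1 (C/G), 14 (G/T), 16 (A/G), 19 (C/A), 20 (C/T), 25 (C/A), 28 (T/G), 29 (C/G), 30 (A/C), 32 (C/A), 33 (C/T).
23 of the 34 sites match, so the percent identity is 23/34 × 100 = 67.65%.

67.65%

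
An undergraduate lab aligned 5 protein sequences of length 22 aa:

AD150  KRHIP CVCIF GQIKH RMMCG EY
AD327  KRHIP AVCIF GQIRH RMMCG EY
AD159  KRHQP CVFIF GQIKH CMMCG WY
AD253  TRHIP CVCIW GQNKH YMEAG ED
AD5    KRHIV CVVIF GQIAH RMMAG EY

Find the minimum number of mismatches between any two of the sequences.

2

Pairwise Hamming distances:
  AD150 vs AD327: 2
  AD150 vs AD159: 4
  AD150 vs AD253: 7
  AD150 vs AD5: 4
  AD327 vs AD159: 6
  AD327 vs AD253: 9
  AD327 vs AD5: 5
  AD159 vs AD253: 10
  AD159 vs AD5: 7
  AD253 vs AD5: 9
The smallest is 2, between AD150 and AD327.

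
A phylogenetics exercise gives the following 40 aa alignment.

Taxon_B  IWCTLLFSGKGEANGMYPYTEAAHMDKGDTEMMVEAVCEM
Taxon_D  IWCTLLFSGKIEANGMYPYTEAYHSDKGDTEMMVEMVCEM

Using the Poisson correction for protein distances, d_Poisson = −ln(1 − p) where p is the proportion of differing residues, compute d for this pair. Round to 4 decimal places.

0.1054

Differing sites — 11:G/I; 23:A/Y; 25:M/S; 36:A/M.
p = 4/40 = 0.100000.
d = −ln(1 − 0.100000) = −ln(0.900000) = 0.1054.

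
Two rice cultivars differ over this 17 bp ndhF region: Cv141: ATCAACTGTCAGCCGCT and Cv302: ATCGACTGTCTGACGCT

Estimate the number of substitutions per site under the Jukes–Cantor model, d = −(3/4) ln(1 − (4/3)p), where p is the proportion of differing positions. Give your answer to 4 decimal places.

0.2012

The sequences differ at positions 4 (A/G), 11 (A/T), 13 (C/A).
p = 3/17 = 0.176471.
d = −0.75 · ln(1 − (4/3)·0.176471) = −0.75 · ln(0.764705) = −0.75 · (-0.268265) = 0.2012.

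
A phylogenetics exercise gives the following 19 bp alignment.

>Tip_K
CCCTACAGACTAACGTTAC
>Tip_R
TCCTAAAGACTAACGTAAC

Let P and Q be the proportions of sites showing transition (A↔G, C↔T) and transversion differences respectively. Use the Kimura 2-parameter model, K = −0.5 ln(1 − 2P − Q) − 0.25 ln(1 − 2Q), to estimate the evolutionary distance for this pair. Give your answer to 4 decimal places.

The sequences differ at positions 1 (C/T, transition), 6 (C/A, transversion), 17 (T/A, transversion).
Of the 3 differences, 1 transition and 2 transversions over 19 sites: P = 1/19 = 0.052632, Q = 2/19 = 0.105263.
d = −0.5·ln(0.789473) − 0.25·ln(0.789474) = −0.5·(-0.236390) − 0.25·(-0.236388) = 0.1773.

0.1773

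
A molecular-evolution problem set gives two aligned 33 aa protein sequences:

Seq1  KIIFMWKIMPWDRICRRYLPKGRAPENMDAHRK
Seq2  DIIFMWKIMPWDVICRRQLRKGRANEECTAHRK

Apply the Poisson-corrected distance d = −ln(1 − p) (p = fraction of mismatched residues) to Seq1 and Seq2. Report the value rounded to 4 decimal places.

Mismatches occur at site 1 (K↔D), site 13 (R↔V), site 18 (Y↔Q), site 20 (P↔R), site 25 (P↔N), site 27 (N↔E), site 28 (M↔C), site 29 (D↔T).
p = 8/33 = 0.242424.
d = −ln(1 − 0.242424) = −ln(0.757576) = 0.2776.

0.2776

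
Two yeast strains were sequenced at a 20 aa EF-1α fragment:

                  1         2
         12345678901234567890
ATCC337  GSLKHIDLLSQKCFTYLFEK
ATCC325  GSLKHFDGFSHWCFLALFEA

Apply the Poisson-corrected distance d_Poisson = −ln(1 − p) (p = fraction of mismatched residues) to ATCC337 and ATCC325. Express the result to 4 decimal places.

0.5108

Differing sites — 6:I/F; 8:L/G; 9:L/F; 11:Q/H; 12:K/W; 15:T/L; 16:Y/A; 20:K/A.
p = 8/20 = 0.400000.
d = −ln(1 − 0.400000) = −ln(0.600000) = 0.5108.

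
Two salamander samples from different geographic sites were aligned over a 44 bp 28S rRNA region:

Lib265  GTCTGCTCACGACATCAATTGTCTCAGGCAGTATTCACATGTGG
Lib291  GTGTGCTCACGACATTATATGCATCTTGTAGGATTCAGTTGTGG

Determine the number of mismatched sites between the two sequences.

Differing sites — 3:C/G; 16:C/T; 18:A/T; 19:T/A; 22:T/C; 23:C/A; 26:A/T; 27:G/T; 29:C/T; 32:T/G; 38:C/G; 39:A/T.
That gives 12 mismatches out of 44 aligned sites, so the Hamming distance is 12.

12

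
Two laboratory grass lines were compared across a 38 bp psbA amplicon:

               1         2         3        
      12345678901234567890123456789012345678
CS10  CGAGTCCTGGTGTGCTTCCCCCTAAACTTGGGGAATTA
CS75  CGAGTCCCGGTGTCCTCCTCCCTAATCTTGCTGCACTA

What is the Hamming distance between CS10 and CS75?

9

Differing sites — 8:T/C; 14:G/C; 17:T/C; 19:C/T; 26:A/T; 31:G/C; 32:G/T; 34:A/C; 36:T/C.
That gives 9 mismatches out of 38 aligned sites, so the Hamming distance is 9.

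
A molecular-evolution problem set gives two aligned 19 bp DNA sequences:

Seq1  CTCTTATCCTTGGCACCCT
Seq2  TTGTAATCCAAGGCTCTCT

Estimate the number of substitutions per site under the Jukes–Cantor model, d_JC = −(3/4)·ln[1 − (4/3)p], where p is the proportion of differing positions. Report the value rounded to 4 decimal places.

The sequences differ at positions 1 (C/T), 3 (C/G), 5 (T/A), 10 (T/A), 11 (T/A), 15 (A/T), 17 (C/T).
p = 7/19 = 0.368421.
d = −0.75 · ln(1 − (4/3)·0.368421) = −0.75 · ln(0.508772) = −0.75 · (-0.675755) = 0.5068.

0.5068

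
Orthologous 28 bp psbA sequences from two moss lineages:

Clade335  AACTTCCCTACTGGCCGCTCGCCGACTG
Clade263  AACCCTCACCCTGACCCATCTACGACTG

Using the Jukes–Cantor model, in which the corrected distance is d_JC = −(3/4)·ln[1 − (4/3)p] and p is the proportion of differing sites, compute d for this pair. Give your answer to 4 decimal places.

The sequences differ at positions 4 (T/C), 5 (T/C), 6 (C/T), 8 (C/A), 9 (T/C), 10 (A/C), 14 (G/A), 17 (G/C), 18 (C/A), 21 (G/T), 22 (C/A).
p = 11/28 = 0.392857.
d = −0.75 · ln(1 − (4/3)·0.392857) = −0.75 · ln(0.476191) = −0.75 · (-0.741936) = 0.5565.

0.5565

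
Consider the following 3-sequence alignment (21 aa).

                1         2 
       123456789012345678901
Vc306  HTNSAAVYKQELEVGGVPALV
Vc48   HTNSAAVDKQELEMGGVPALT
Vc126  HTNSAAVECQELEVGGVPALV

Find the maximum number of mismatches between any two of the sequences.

Pairwise Hamming distances:
  Vc306 vs Vc48: 3
  Vc306 vs Vc126: 2
  Vc48 vs Vc126: 4
The largest is 4, between Vc48 and Vc126.

4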